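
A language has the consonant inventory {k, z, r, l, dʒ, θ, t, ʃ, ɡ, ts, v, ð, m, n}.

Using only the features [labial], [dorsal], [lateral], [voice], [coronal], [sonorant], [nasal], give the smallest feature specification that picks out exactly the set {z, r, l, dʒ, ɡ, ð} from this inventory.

[+voice, -nasal, -labial]

Every target segment is [+voice], [-nasal], [-labial]; each remaining inventory member fails at least one of these. Each conjunct is needed — [-nasal, -labial] alone would also admit /k, θ, t, ʃ, …/; [+voice, -labial] alone would also admit /n/; [+voice, -nasal] alone would also admit /v/ — and no other combination of two listed features has exactly this extension, so three is the minimum.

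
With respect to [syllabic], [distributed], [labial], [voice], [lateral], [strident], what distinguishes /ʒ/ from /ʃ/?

[voice]

/ʒ/ (voiced postalveolar fricative) and /ʃ/ (voiceless postalveolar fricative) agree on [−syllabic], [+distributed], [−labial], [−lateral], [+strident]. They differ on [voice] (/ʒ/ [+], /ʃ/ [−]).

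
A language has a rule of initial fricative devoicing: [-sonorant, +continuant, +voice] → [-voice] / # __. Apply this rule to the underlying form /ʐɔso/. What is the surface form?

[ʂɔso]

The only segment in the rule's environment that also matches [-sonorant, +continuant, +voice] is /ʐ/. Applying [-voice] turns the voiced retroflex fricative into /ʂ/ (voiceless retroflex fricative), giving [ʂɔso].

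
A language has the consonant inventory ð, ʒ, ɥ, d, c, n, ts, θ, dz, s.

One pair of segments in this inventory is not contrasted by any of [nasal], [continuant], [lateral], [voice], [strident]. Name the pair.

On the given features, /ð/ and /ɥ/ have an identical profile: [−nasal], [+continuant], [−lateral], [+voice], [−strident]. No other two segments in the inventory coincide on all 5 features. (They do differ in [sonorant], [labial], [round] and [dorsal], which are not among the given features.)

ð, ɥ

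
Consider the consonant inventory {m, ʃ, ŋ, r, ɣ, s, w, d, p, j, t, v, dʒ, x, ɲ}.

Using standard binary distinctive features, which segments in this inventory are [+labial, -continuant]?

m, p

Checking each segment against [+labial], [-continuant]: /m/ (bilabial nasal), /p/ (voiceless bilabial stop) satisfy every feature; every other segment in the inventory fails at least one.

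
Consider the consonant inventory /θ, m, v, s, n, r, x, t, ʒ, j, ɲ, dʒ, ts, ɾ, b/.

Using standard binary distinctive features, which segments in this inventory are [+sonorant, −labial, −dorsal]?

Checking each segment against [+sonorant], [−labial], [−dorsal]: /n/ (alveolar nasal), /r/ (alveolar trill), /ɾ/ (alveolar tap) satisfy every feature; every other segment in the inventory fails at least one.

n, r, ɾ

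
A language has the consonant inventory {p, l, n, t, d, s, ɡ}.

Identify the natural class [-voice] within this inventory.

The [-voice] segments here are /p, t, s/; the remaining /l, n, d, ɡ/ are [+voice].

p, t, s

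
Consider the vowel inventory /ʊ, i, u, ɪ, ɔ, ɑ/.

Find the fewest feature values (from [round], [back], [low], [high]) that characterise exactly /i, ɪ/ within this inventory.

[-back]

The target set is precisely the extension of [-back] in this inventory.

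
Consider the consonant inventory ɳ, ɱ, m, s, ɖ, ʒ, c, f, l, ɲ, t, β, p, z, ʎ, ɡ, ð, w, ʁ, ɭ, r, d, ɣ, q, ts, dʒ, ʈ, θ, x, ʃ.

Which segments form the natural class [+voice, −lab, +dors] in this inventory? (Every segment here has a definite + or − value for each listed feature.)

Checking each segment against [+voice], [−labial], [+dorsal]: /ɲ/ (palatal nasal), /ʎ/ (palatal lateral approximant), /ɡ/ (voiced velar stop), /ʁ/ (voiced uvular fricative), /ɣ/ (voiced velar fricative) satisfy every feature; every other segment in the inventory fails at least one.

ɲ, ʎ, ɡ, ʁ, ɣ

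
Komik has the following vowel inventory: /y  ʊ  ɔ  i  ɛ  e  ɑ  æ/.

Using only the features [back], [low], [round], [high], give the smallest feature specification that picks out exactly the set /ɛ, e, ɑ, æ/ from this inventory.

The class [−high], [−round] has exactly /ɛ, e, ɑ, æ/ as its extension in this inventory. No smaller conjunction from the listed features achieves this: [−round] alone would also admit /i/; [−high] alone would also admit /ɔ/; and checking the remaining single features turns up none with this extension.

[−high, −round]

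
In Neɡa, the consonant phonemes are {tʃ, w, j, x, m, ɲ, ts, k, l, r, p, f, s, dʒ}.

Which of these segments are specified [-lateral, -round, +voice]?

The [-lateral] segments are /tʃ, w, j, x, m, ɲ, ts, k, r, p, f, s, dʒ/.
Then [-round] gives /tʃ, j, x, m, ɲ, ts, k, r, p, f, s, dʒ/.
Then [+voice] leaves /j, m, ɲ, r, dʒ/.

j, m, ɲ, r, dʒ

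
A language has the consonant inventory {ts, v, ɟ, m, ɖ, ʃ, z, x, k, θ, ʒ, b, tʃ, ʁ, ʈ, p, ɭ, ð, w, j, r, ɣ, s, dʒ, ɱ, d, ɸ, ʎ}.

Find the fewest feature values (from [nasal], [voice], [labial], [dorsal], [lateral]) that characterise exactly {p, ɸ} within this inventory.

[-voice, +labial]

/p, ɸ/ are all [-voice], [+labial], and no other segment in the inventory matches both values. Dropping any one of them over-generates: [+labial] alone would also admit /v, m, b, w, …/; [-voice] alone would also admit /ts, ʃ, x, k, …/. No other single listed feature picks out exactly this set either, so fewer than two features will not do.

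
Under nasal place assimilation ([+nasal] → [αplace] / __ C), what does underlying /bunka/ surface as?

[buŋka]

In /bunka/, the nasal /n/ precedes /k/, which is [+dorsal]. The nasal assimilates in place, becoming the [+dorsal] nasal /ŋ/. The surface form is [buŋka].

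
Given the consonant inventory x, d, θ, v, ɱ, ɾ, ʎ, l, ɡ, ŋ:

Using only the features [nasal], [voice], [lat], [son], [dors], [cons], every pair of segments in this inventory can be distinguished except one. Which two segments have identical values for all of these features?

v, d

On the given features, /v/ and /d/ have an identical profile: [−nasal], [+voice], [−lateral], [−sonorant], [−dorsal], [+consonantal]. No other two segments in the inventory coincide on all 6 features. (They do differ in [continuant], [labial] and [coronal], which are not among the given features.)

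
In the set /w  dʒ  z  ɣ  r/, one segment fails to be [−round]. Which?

/w/ is the labial-velar glide, which is [+round]; the rest — /dʒ, r, ɣ, z/ — are [−round].

w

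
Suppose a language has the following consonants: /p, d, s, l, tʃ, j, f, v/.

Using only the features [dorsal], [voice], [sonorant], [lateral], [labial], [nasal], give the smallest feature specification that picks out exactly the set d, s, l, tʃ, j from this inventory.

Every target segment is [−labial] and no other inventory member is, so one feature is enough.

[−labial]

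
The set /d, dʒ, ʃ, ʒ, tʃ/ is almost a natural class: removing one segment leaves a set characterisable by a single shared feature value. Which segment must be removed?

d

The remaining segments after removing /d/ share [+distributed]; /d/ (voiced alveolar stop) is [−distributed]. For every other candidate removal, the leftover set fails to share any single feature value that the removed segment lacks.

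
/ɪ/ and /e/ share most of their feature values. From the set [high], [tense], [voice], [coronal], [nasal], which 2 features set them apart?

[high], [tense]

The two segments share [+voice], [−coronal], [−nasal]. The only features from the list on which they differ: /ɪ/ is [+high] while /e/ is [−high]; /ɪ/ is [−tense] while /e/ is [+tense].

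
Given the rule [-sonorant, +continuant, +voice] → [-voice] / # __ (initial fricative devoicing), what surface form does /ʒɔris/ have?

Only the initial segment /ʒ/ is both word-initial and matches the structural description. It is a voiced postalveolar fricative, so [-sonorant, +continuant, +voice] holds; changing it to [-voice] with all other features held fixed yields /ʃ/ (voiceless postalveolar fricative). No other segment meets both the structural description and the environment, so the output is [ʃɔris].

[ʃɔris]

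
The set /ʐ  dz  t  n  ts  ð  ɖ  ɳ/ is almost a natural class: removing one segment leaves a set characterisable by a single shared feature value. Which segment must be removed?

ð

/n, ts, ɖ, t, ɳ, dz, ʐ/ are all [−distributed], but /ð/ (voiced dental fricative) is [+distributed]. No other single segment can be removed to leave a set sharing one feature value that the removed segment lacks, so /ð/ is the odd one out.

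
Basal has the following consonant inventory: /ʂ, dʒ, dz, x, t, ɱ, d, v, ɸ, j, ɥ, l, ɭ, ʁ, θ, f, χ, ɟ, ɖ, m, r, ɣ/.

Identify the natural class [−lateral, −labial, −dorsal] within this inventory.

ʂ, dʒ, dz, t, d, θ, ɖ, r

Eliminate segments failing any feature: /x, j, ʁ, χ, ɟ, ɣ/ are [+dorsal]; /ɱ, v, ɸ, ɥ, f, m/ are [+labial]; /l, ɭ/ are [+lateral]. The remaining /ʂ, dʒ, dz, t, d, θ, ɖ, r/ satisfy [−lateral], [−labial], [−dorsal].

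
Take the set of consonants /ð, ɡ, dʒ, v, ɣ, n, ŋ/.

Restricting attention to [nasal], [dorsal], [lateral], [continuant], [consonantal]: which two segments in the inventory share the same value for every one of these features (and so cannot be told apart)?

On the given features, /v/ and /ð/ have an identical profile: [-nasal], [-dorsal], [-lateral], [+continuant], [+consonantal]. No other two segments in the inventory coincide on all 5 features. (They do differ in [labial] and [coronal], which are not among the given features.)

v, ð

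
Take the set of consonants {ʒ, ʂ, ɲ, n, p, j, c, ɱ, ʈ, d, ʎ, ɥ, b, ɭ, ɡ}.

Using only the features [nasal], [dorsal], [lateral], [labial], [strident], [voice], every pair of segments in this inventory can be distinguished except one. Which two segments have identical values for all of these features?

ɡ, j

On the given features, /ɡ/ and /j/ have an identical profile: [−nasal], [+dorsal], [−lateral], [−labial], [−strident], [+voice]. No other two segments in the inventory coincide on all 6 features. (They do differ in [sonorant], [continuant] and [back], which are not among the given features.)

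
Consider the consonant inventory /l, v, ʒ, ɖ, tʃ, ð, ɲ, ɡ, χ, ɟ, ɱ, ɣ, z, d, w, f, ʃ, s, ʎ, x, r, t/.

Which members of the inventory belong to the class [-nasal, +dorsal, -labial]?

ɡ, χ, ɟ, ɣ, ʎ, x

First, the [-nasal] segments are /l, v, ʒ, ɖ, tʃ, ð, ɡ, χ, ɟ, ɣ, z, d, w, f, ʃ, s, ʎ, x, r, t/.
Among these, [+dorsal] gives /ɡ, χ, ɟ, ɣ, w, ʎ, x/.
Of those, [-labial] leaves /ɡ, χ, ɟ, ɣ, ʎ, x/.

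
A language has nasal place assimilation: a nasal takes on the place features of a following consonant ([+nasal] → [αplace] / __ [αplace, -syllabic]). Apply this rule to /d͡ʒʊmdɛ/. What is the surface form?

[d͡ʒʊndɛ]

The only nasal preceding a consonant is /m/ before /d/. /d/ is [+coronal], so /m/ → /n/, giving [d͡ʒʊndɛ].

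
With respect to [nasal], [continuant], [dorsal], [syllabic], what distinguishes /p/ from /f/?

[continuant]

The two segments share [-nasal], [-dorsal], [-syllabic]. The only feature from the list on which they differ: /p/ is [-continuant] while /f/ is [+continuant].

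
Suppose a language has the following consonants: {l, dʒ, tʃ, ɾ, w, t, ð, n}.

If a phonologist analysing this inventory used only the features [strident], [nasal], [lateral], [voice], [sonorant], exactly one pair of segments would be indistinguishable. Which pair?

w, ɾ

/w/ (labial-velar glide) and /ɾ/ (alveolar tap) are both [-strident], [-nasal], [-lateral], [+voice], [+sonorant], so none of the listed features separates them. (They do differ in [labial], [round], [coronal] and [dorsal], which are not among the given features.) Every other pair in the inventory differs on at least one listed feature.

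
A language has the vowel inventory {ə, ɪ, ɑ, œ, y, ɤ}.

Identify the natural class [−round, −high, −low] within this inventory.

Eliminate segments failing any feature: /ɪ/ is [+high]; /ɑ/ is [+low]; /œ, y/ are [+round]. The remaining /ə, ɤ/ satisfy [−round], [−high], [−low].

ə, ɤ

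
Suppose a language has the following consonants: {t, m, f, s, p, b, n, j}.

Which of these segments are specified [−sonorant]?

t, f, s, p, b

The feature [sonorant] marks segments produced without turbulent airflow (nasals, liquids, glides, vowels). In this inventory /t, f, s, p, b/ lack that property, so they are [−sonorant]; /m, n, j/ are [+sonorant].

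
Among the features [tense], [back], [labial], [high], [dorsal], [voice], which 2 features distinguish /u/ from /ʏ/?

[back], [tense]

The two segments share [+labial], [+high], [+dorsal], [+voice]. The only features from the list on which they differ: /u/ is [+back] while /ʏ/ is [−back]; /u/ is [+tense] while /ʏ/ is [−tense].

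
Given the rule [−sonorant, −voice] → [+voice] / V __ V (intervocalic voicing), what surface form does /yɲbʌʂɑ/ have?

The only segment in the rule's environment that also matches [−sonorant, −voice] is /ʂ/. Applying [+voice] turns the voiceless retroflex fricative into /ʐ/ (voiced retroflex fricative), giving [yɲbʌʐɑ].

[yɲbʌʐɑ]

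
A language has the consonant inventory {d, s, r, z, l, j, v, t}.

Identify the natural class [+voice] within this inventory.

d, r, z, l, j, v

The [+voice] segments here are /d, r, z, l, j, v/; the remaining /s, t/ are [-voice].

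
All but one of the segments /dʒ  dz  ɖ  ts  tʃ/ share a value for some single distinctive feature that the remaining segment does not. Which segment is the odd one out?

The remaining segments after removing /ɖ/ share [+delayed release]; /ɖ/ (voiced retroflex stop) is [-delayed release]. For every other candidate removal, the leftover set fails to share any single feature value that the removed segment lacks.

ɖ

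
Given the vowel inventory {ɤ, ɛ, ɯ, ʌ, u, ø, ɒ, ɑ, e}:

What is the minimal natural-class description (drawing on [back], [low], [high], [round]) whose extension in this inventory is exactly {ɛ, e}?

[-back, -round]

The class [-back], [-round] has exactly /ɛ, e/ as its extension in this inventory. No smaller conjunction from the listed features achieves this: [-round] alone would also admit /ɤ, ɯ, ʌ, ɑ/; [-back] alone would also admit /ø/; and checking the remaining single features turns up none with this extension.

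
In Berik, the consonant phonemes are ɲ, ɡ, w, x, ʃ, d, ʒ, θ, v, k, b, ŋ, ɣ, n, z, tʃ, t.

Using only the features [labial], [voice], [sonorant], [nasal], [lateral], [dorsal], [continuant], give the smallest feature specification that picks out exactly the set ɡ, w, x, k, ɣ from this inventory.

The class [-nasal], [+dorsal] has exactly /ɡ, w, x, k, ɣ/ as its extension in this inventory. No smaller conjunction from the listed features achieves this: [+dorsal] alone would also admit /ɲ, ŋ/; [-nasal] alone would also admit /ʃ, d, ʒ, θ, …/; and checking the remaining single features turns up none with this extension.

[-nasal, +dorsal]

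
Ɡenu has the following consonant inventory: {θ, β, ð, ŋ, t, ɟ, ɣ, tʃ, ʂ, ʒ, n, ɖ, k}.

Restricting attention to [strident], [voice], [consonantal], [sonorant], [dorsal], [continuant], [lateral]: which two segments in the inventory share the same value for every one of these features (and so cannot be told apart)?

ð, β

/ð/ (voiced dental fricative) and /β/ (voiced bilabial fricative) are both [−strident], [+voice], [+consonantal], [−sonorant], [−dorsal], [+continuant], [−lateral], so none of the listed features separates them. (They do differ in [labial] and [coronal], which are not among the given features.) Every other pair in the inventory differs on at least one listed feature.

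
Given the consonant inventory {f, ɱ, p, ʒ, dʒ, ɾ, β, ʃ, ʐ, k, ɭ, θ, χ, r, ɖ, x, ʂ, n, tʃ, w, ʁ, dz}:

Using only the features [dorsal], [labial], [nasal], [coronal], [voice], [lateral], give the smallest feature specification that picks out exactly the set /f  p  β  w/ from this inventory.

/f, p, β, w/ are all [-nasal], [+labial], and no other segment in the inventory matches both values. Dropping any one of them over-generates: [+labial] alone would also admit /ɱ/; [-nasal] alone would also admit /ʒ, dʒ, ɾ, ʃ, …/. No other single listed feature picks out exactly this set either, so fewer than two features will not do.

[-nasal, +labial]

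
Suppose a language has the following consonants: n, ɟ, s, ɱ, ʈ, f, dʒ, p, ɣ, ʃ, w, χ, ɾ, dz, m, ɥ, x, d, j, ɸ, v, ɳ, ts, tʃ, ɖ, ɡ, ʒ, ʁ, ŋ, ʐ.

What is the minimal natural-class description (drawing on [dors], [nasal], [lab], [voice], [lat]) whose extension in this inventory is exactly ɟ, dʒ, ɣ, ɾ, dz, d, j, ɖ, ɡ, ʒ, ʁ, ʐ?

The class [+voice], [−nasal], [−labial] has exactly /ɟ, dʒ, ɣ, ɾ, dz, d, j, ɖ, ɡ, ʒ, ʁ, ʐ/ as its extension in this inventory. No smaller conjunction from the listed features achieves this: [−nasal, −labial] alone would also admit /s, ʈ, ʃ, χ, …/; [+voice, −labial] alone would also admit /n, ɳ, ŋ/; [+voice, −nasal] alone would also admit /w, ɥ, v/; and checking the remaining two-feature bundles turns up none with this extension.

[+voice, −nasal, −lab]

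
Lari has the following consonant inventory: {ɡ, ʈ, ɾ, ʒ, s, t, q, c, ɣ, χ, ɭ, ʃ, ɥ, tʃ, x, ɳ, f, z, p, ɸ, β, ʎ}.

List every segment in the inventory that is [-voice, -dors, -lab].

Checking each segment against [-voice], [-dorsal], [-labial]: /ʈ/ (voiceless retroflex stop), /s/ (voiceless alveolar fricative), /t/ (voiceless alveolar stop), /ʃ/ (voiceless postalveolar fricative), /tʃ/ (voiceless postalveolar affricate) satisfy every feature; every other segment in the inventory fails at least one.

ʈ, s, t, ʃ, tʃ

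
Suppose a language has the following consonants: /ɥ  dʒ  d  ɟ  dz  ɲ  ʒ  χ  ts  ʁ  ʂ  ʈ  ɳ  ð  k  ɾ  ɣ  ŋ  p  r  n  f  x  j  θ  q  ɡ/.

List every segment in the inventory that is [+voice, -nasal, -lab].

First, the [+voice] segments are /ɥ, dʒ, d, ɟ, dz, ɲ, ʒ, ʁ, ɳ, ð, ɾ, ɣ, ŋ, r, n, j, ɡ/.
Of those, [-nasal] gives /ɥ, dʒ, d, ɟ, dz, ʒ, ʁ, ð, ɾ, ɣ, r, j, ɡ/.
Of those, [-labial] leaves /dʒ, d, ɟ, dz, ʒ, ʁ, ð, ɾ, ɣ, r, j, ɡ/.

dʒ, d, ɟ, dz, ʒ, ʁ, ð, ɾ, ɣ, r, j, ɡ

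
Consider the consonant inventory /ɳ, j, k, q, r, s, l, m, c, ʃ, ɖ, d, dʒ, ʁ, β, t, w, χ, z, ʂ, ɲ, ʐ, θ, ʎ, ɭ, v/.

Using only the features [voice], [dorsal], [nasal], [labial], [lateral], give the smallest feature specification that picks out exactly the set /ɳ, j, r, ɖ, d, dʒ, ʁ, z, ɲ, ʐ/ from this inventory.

[+voice, −lateral, −labial]

/ɳ, j, r, ɖ, d, dʒ, ʁ, z, ɲ, ʐ/ are all [+voice], [−lateral], [−labial], and no other segment in the inventory matches all three values. Dropping any one of them over-generates: [−lateral, −labial] alone would also admit /k, q, s, c, …/; [+voice, −labial] alone would also admit /l, ʎ, ɭ/; [+voice, −lateral] alone would also admit /m, β, w, v/. No other combination of two listed features picks out exactly this set either, so fewer than three features will not do.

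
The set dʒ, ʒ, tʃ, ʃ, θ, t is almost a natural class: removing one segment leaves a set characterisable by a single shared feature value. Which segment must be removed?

t

/ʃ, dʒ, θ, ʒ, tʃ/ are all [+distributed], but /t/ (voiceless alveolar stop) is [−distributed]. No other single segment can be removed to leave a set sharing one feature value that the removed segment lacks, so /t/ is the odd one out.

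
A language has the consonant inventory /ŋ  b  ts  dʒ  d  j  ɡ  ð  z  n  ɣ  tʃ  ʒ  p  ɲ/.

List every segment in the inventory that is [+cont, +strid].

z, ʒ

Eliminate segments failing any feature: /ŋ, b, ts, dʒ, d, ɡ, n, tʃ, p, ɲ/ are [-continuant]; /j, ð, ɣ/ are [-strident]. The remaining /z, ʒ/ satisfy [+continuant], [+strident].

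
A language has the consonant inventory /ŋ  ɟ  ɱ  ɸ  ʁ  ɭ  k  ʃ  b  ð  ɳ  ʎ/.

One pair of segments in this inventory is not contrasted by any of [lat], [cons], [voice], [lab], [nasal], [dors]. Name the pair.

/ɟ/ (voiced palatal stop) and /ʁ/ (voiced uvular fricative) are both [−lateral], [+consonantal], [+voice], [−labial], [−nasal], [+dorsal], so none of the listed features separates them. (They do differ in [continuant], [high] and [back], which are not among the given features.) Every other pair in the inventory differs on at least one listed feature.

ɟ, ʁ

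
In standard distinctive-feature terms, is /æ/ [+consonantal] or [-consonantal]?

[-consonantal]

/æ/ is the low front unrounded vowel. The feature [consonantal] marks segments produced with a major constriction in the vocal tract; /æ/ lacks this property, so it is [-consonantal].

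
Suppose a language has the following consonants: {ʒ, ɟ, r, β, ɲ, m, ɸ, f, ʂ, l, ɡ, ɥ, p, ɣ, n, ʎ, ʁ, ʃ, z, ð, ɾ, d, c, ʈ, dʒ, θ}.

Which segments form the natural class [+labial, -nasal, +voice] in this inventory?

Checking each segment against [+labial], [-nasal], [+voice]: /β/ (voiced bilabial fricative), /ɥ/ (labial-palatal glide) satisfy every feature; every other segment in the inventory fails at least one.

β, ɥ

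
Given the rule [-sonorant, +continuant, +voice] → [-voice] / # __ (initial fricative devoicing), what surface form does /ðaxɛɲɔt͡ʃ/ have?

/ð/ satisfies [-sonorant, +continuant, +voice] and sits in # __. The [-voice] counterpart of the voiced dental fricative is /θ/. Other segments in /ðaxɛɲɔt͡ʃ/ either fail the structural description or are not in the environment, so the surface form is [θaxɛɲɔt͡ʃ].

[θaxɛɲɔt͡ʃ]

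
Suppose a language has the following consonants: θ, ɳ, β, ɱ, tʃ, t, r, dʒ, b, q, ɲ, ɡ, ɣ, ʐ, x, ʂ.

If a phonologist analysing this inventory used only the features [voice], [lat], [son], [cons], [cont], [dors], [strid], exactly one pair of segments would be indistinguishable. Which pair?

/ɳ/ (retroflex nasal) and /ɱ/ (labiodental nasal) are both [+voice], [-lateral], [+sonorant], [+consonantal], [-continuant], [-dorsal], [-strident], so none of the listed features separates them. (They do differ in [labial] and [coronal], which are not among the given features.) Every other pair in the inventory differs on at least one listed feature.

ɳ, ɱ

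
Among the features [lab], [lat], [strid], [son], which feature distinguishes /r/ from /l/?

/r/ (alveolar trill) and /l/ (alveolar lateral approximant) agree on [−labial], [−strident], [+sonorant]. They differ on [lateral] (/r/ [−], /l/ [+]).

[lateral]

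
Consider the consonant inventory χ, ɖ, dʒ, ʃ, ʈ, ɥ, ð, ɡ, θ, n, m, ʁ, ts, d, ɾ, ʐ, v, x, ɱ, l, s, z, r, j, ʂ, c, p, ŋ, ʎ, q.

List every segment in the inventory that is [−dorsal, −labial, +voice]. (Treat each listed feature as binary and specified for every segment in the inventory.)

ɖ, dʒ, ð, n, d, ɾ, ʐ, l, z, r

Checking each segment against [−dorsal], [−labial], [+voice]: /ɖ/ (voiced retroflex stop), /dʒ/ (voiced postalveolar affricate), /ð/ (voiced dental fricative), /n/ (alveolar nasal), /d/ (voiced alveolar stop), /ɾ/ (alveolar tap), among others, satisfy every feature; every other segment in the inventory fails at least one.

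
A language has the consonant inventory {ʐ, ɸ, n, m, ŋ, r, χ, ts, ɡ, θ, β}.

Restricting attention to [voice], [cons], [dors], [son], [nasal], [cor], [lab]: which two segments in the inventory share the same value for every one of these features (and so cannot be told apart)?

ts, θ

On the given features, /ts/ and /θ/ have an identical profile: [-voice], [+consonantal], [-dorsal], [-sonorant], [-nasal], [+coronal], [-labial]. No other two segments in the inventory coincide on all 7 features. (They do differ in [continuant], [strident] and [distributed], which are not among the given features.)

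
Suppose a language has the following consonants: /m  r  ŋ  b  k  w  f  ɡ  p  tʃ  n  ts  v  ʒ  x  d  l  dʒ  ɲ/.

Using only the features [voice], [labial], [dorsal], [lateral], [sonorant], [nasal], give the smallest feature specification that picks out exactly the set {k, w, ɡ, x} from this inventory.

/k, w, ɡ, x/ are all [-nasal], [+dorsal], and no other segment in the inventory matches both values. Dropping any one of them over-generates: [+dorsal] alone would also admit /ŋ, ɲ/; [-nasal] alone would also admit /r, b, f, p, …/. No other single listed feature picks out exactly this set either, so fewer than two features will not do.

[-nasal, +dorsal]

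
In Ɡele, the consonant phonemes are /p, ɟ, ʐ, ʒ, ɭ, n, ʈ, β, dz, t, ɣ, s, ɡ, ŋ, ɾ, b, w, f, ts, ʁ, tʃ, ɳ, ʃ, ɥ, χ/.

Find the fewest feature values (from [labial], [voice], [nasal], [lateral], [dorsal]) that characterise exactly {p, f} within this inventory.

Every target segment is [−voice], [+labial]; each remaining inventory member fails at least one of these. Each conjunct is needed — [+labial] alone would also admit /β, b, w, ɥ/; [−voice] alone would also admit /ʈ, t, s, ts, …/ — and no other single listed feature has exactly this extension, so two is the minimum.

[−voice, +labial]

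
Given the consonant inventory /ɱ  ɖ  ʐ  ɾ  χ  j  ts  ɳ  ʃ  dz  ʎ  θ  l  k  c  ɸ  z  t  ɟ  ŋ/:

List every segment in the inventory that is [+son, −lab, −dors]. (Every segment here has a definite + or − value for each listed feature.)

ɾ, ɳ, l

Checking each segment against [+sonorant], [−labial], [−dorsal]: /ɾ/ (alveolar tap), /ɳ/ (retroflex nasal), /l/ (alveolar lateral approximant) satisfy every feature; every other segment in the inventory fails at least one.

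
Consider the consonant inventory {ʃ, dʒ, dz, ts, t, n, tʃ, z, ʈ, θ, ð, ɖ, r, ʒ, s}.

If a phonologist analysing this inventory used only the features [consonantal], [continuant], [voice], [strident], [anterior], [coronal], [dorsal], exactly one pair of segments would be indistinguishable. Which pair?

Both /r/ and /ð/ are [+consonantal], [+continuant], [+voice], [−strident], [+anterior], [+coronal], [−dorsal]. Since the list omits [sonorant] — which does distinguish the alveolar trill from the voiced dental fricative — this pair collapses; all other pairs remain distinct.

r, ð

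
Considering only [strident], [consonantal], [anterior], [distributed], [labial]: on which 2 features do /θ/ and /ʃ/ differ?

[strident], [anterior]

/θ/ (voiceless dental fricative) and /ʃ/ (voiceless postalveolar fricative) agree on [+consonantal], [+distributed], [−labial]. They differ on [strident] (/θ/ [−], /ʃ/ [+]), [anterior] (/θ/ [+], /ʃ/ [−]).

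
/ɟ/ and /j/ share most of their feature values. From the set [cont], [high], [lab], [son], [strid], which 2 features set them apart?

[sonorant], [continuant]

/ɟ/ is the voiced palatal stop and /j/ is the palatal glide. Both are [+high], [−labial], [−strident]. /ɟ/ is [−sonorant] while /j/ is [+sonorant]; /ɟ/ is [−continuant] while /j/ is [+continuant], so the distinguishing features are [sonorant], [continuant].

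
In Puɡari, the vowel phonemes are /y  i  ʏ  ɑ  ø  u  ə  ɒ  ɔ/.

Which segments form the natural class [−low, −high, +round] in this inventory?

ø, ɔ

Checking each segment against [−low], [−high], [+round]: /ø/ (mid front rounded tense vowel), /ɔ/ (mid back rounded lax vowel) satisfy every feature; every other segment in the inventory fails at least one.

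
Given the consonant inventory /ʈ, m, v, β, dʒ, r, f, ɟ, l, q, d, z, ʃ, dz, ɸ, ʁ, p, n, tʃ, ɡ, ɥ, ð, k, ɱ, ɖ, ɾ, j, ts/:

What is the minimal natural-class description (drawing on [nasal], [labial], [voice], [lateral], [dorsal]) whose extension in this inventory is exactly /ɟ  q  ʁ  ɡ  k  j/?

/ɟ, q, ʁ, ɡ, k, j/ are all [-labial], [+dorsal], and no other segment in the inventory matches both values. Dropping any one of them over-generates: [+dorsal] alone would also admit /ɥ/; [-labial] alone would also admit /ʈ, dʒ, r, l, …/. No other single listed feature picks out exactly this set either, so fewer than two features will not do.

[-labial, +dorsal]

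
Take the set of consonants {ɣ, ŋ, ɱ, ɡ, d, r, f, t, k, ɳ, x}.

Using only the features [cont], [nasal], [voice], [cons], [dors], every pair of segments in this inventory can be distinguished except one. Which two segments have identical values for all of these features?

ɳ, ɱ

/ɳ/ (retroflex nasal) and /ɱ/ (labiodental nasal) are both [−continuant], [+nasal], [+voice], [+consonantal], [−dorsal], so none of the listed features separates them. (They do differ in [labial] and [coronal], which are not among the given features.) Every other pair in the inventory differs on at least one listed feature.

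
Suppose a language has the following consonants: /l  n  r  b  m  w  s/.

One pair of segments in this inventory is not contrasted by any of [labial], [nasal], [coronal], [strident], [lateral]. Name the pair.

/b/ (voiced bilabial stop) and /w/ (labial-velar glide) are both [+labial], [−nasal], [−coronal], [−strident], [−lateral], so none of the listed features separates them. (They do differ in [sonorant], [continuant], [round] and [dorsal], which are not among the given features.) Every other pair in the inventory differs on at least one listed feature.

b, w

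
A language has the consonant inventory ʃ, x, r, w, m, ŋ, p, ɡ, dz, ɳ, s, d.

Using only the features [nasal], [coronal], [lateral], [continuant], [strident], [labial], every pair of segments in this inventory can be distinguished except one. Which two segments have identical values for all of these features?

ʃ, s

On the given features, /ʃ/ and /s/ have an identical profile: [−nasal], [+coronal], [−lateral], [+continuant], [+strident], [−labial]. No other two segments in the inventory coincide on all 6 features. (They do differ in [anterior] and [distributed], which are not among the given features.)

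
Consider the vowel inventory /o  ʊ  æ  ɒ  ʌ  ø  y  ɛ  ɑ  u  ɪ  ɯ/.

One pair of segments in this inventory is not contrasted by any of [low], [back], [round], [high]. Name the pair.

On the given features, /ʊ/ and /u/ have an identical profile: [-low], [+back], [+round], [+high]. No other two segments in the inventory coincide on all 4 features. (They do differ in [tense], which is not among the given features.)

ʊ, u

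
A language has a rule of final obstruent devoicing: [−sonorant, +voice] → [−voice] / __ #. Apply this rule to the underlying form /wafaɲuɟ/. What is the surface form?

The only segment in the rule's environment that also matches [−sonorant, +voice] is /ɟ/. Applying [−voice] turns the voiced palatal stop into /c/ (voiceless palatal stop), giving [wafaɲuc].

[wafaɲuc]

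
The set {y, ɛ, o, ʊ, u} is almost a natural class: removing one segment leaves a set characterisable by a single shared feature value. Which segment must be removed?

/ʊ, u, o, y/ are all [+round], but /ɛ/ (mid front unrounded lax vowel) is [-round]. No other single segment can be removed to leave a set sharing one feature value that the removed segment lacks, so /ɛ/ is the odd one out.

ɛ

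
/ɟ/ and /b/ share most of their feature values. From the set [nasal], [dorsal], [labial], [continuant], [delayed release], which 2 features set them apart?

/ɟ/ is the voiced palatal stop and /b/ is the voiced bilabial stop. Both are [-nasal], [-continuant], [-delayed release]. /ɟ/ is [-labial] while /b/ is [+labial]; /ɟ/ is [+dorsal] while /b/ is [-dorsal], so the distinguishing features are [labial], [dorsal].

[labial], [dorsal]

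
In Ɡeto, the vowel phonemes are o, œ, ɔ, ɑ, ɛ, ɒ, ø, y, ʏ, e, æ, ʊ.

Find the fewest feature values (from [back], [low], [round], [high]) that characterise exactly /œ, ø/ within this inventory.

/œ, ø/ are all [−high], [−back], [+round], and no other segment in the inventory matches all three values. Dropping any one of them over-generates: [−back, +round] alone would also admit /y, ʏ/; [−high, +round] alone would also admit /o, ɔ, ɒ/; [−high, −back] alone would also admit /ɛ, e, æ/. No other combination of two listed features picks out exactly this set either, so fewer than three features will not do.

[−high, −back, +round]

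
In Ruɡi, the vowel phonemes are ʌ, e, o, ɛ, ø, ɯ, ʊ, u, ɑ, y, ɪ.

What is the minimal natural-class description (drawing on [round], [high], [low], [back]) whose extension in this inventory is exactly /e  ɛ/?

The class [-high], [-back], [-round] has exactly /e, ɛ/ as its extension in this inventory. No smaller conjunction from the listed features achieves this: [-back, -round] alone would also admit /ɪ/; [-high, -round] alone would also admit /ʌ, ɑ/; [-high, -back] alone would also admit /ø/; and checking the remaining two-feature bundles turns up none with this extension.

[-high, -back, -round]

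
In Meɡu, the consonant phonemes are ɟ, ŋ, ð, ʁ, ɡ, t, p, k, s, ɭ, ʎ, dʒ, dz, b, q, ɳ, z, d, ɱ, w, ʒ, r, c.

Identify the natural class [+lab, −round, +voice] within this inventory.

Eliminate segments failing any feature: /ɟ, ŋ, ð, ʁ, ɡ, t, k, s, ɭ, ʎ, dʒ, dz, q, ɳ, z, d, ʒ, r, c/ are [−labial]; /p/ is [−voice]; /w/ is [+round]. The remaining /b, ɱ/ satisfy [+labial], [−round], [+voice].

b, ɱ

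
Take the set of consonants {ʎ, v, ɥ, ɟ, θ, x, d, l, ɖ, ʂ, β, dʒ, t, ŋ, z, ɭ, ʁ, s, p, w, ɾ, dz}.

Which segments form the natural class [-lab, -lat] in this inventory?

ɟ, θ, x, d, ɖ, ʂ, dʒ, t, ŋ, z, ʁ, s, ɾ, dz

The [-labial] segments are /ʎ, ɟ, θ, x, d, l, ɖ, ʂ, dʒ, t, ŋ, z, ɭ, ʁ, s, ɾ, dz/.
Among these, [-lateral] leaves /ɟ, θ, x, d, ɖ, ʂ, dʒ, t, ŋ, z, ʁ, s, ɾ, dz/.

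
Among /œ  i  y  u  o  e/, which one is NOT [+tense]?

œ

Every segment except /œ/ is [+tense]. /œ/ (mid front rounded lax vowel) is [−tense], so it is the exception.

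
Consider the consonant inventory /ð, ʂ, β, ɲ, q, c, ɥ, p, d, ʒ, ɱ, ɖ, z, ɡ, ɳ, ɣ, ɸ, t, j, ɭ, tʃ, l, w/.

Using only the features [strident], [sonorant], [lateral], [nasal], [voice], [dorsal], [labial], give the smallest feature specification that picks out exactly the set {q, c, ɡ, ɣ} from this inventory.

[-sonorant, +dorsal]

The class [-sonorant], [+dorsal] has exactly /q, c, ɡ, ɣ/ as its extension in this inventory. No smaller conjunction from the listed features achieves this: [+dorsal] alone would also admit /ɲ, ɥ, j, w/; [-sonorant] alone would also admit /ð, ʂ, β, p, …/; and checking the remaining single features turns up none with this extension.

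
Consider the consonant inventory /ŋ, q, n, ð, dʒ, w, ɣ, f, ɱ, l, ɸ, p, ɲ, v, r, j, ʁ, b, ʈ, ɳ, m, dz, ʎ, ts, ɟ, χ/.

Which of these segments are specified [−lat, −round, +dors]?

ŋ, q, ɣ, ɲ, j, ʁ, ɟ, χ

Among the inventory, the [−lateral] segments are /ŋ, q, n, ð, dʒ, w, ɣ, f, ɱ, ɸ, p, ɲ, v, r, j, ʁ, b, ʈ, ɳ, m, dz, ts, ɟ, χ/.
Of those, [−round] gives /ŋ, q, n, ð, dʒ, ɣ, f, ɱ, ɸ, p, ɲ, v, r, j, ʁ, b, ʈ, ɳ, m, dz, ts, ɟ, χ/.
Within that set, [+dorsal] leaves /ŋ, q, ɣ, ɲ, j, ʁ, ɟ, χ/.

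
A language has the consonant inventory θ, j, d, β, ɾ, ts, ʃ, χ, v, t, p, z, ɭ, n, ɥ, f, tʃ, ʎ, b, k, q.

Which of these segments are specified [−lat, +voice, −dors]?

d, β, ɾ, v, z, n, b

Checking each segment against [−lateral], [+voice], [−dorsal]: /d/ (voiced alveolar stop), /β/ (voiced bilabial fricative), /ɾ/ (alveolar tap), /v/ (voiced labiodental fricative), /z/ (voiced alveolar fricative), /n/ (alveolar nasal), among others, satisfy every feature; every other segment in the inventory fails at least one.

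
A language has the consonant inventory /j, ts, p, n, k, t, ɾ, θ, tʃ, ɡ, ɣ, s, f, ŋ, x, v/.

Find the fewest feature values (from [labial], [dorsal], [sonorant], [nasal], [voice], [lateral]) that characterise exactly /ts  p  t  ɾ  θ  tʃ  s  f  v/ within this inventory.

[−nasal, −dorsal]

/ts, p, t, ɾ, θ, tʃ, s, f, v/ are all [−nasal], [−dorsal], and no other segment in the inventory matches both values. Dropping any one of them over-generates: [−dorsal] alone would also admit /n/; [−nasal] alone would also admit /j, k, ɡ, ɣ, …/. No other single listed feature picks out exactly this set either, so fewer than two features will not do.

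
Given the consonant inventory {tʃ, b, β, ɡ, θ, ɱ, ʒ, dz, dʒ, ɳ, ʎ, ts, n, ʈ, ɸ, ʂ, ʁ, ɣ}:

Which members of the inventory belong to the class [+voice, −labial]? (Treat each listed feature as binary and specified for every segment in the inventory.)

ɡ, ʒ, dz, dʒ, ɳ, ʎ, n, ʁ, ɣ

The [+voice] segments are /b, β, ɡ, ɱ, ʒ, dz, dʒ, ɳ, ʎ, n, ʁ, ɣ/.
Intersecting with [−labial] leaves /ɡ, ʒ, dz, dʒ, ɳ, ʎ, n, ʁ, ɣ/.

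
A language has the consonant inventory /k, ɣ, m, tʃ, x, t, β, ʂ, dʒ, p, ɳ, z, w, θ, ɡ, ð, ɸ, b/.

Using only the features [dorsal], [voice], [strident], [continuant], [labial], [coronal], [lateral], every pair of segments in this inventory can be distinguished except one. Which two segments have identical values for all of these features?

m, b

Both /m/ and /b/ are [−dorsal], [+voice], [−strident], [−continuant], [+labial], [−coronal], [−lateral]. Since the list omits [sonorant] and [nasal] — which do distinguish the bilabial nasal from the voiced bilabial stop — this pair collapses; all other pairs remain distinct.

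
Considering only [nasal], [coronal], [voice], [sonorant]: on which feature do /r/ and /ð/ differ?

/r/ is the alveolar trill and /ð/ is the voiced dental fricative. Both are [−nasal], [+coronal], [+voice]. /r/ is [+sonorant] while /ð/ is [−sonorant], so the distinguishing feature is [sonorant].

[sonorant]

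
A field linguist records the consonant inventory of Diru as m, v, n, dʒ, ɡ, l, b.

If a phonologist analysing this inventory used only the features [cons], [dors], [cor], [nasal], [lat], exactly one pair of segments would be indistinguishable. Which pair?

Both /v/ and /b/ are [+consonantal], [−dorsal], [−coronal], [−nasal], [−lateral]. Since the list omits [continuant] — which does distinguish the voiced labiodental fricative from the voiced bilabial stop — this pair collapses; all other pairs remain distinct.

v, b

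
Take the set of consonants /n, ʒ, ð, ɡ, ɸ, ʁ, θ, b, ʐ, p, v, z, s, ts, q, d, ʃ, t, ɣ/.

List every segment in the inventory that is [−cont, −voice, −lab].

ts, q, t

Eliminate segments failing any feature: /n, ɡ, b, d/ are [+voice]; /ʒ, ð, ɸ, ʁ, θ, ʐ, v, z, s, ʃ, ɣ/ are [+continuant]; /p/ is [+labial]. The remaining /ts, q, t/ satisfy [−continuant], [−voice], [−labial].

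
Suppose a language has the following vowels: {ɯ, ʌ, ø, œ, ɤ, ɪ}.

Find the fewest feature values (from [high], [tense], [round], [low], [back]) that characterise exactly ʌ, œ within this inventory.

The class [-high], [-tense] has exactly /ʌ, œ/ as its extension in this inventory. No smaller conjunction from the listed features achieves this: [-tense] alone would also admit /ɪ/; [-high] alone would also admit /ø, ɤ/; and checking the remaining single features turns up none with this extension.

[-high, -tense]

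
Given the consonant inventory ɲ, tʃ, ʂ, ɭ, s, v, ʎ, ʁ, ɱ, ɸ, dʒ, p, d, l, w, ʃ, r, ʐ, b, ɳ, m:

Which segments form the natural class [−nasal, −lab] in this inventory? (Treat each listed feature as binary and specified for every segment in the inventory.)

Checking each segment against [−nasal], [−labial]: /tʃ/ (voiceless postalveolar affricate), /ʂ/ (voiceless retroflex fricative), /ɭ/ (retroflex lateral approximant), /s/ (voiceless alveolar fricative), /ʎ/ (palatal lateral approximant), /ʁ/ (voiced uvular fricative), among others, satisfy every feature; every other segment in the inventory fails at least one.

tʃ, ʂ, ɭ, s, ʎ, ʁ, dʒ, d, l, ʃ, r, ʐ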